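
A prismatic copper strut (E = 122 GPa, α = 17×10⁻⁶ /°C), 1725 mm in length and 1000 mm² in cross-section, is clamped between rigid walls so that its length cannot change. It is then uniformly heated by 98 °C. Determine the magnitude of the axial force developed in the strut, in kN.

Full restraint means ε = 0, so the stress is σ = EαΔT = 122×10³ × 17×10⁻⁶ × 98 = 203.3 MPa.
Axial force P = σA = 203.3 × 1000 = 203300 N = 203.3 kN, compressive.

P ≈ 203 kN (compressive)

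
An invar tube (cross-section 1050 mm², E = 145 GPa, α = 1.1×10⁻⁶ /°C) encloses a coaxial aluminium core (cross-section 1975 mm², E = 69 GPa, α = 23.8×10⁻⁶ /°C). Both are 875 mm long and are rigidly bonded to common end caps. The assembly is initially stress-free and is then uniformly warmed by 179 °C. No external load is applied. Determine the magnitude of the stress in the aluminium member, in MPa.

Equilibrium of a rigid end plate with no external load gives equal and opposite internal forces ±P in the two members. Since α_{aluminium} > α_{invar}, heating drives the aluminium into compression and the invar into tension.
Setting the final lengths equal and cancelling L: (α₁ − α₂)ΔT = P/(A₁E₁) + P/(A₂E₂).
|α₁ − α₂|·ΔT = 22.7×10⁻⁶ × 179 = 0.004063.
1/(A₁E₁) + 1/(A₂E₂) = 1/(1050×145×10³) + 1/(1975×69×10³) = 1.391×10⁻⁸ N⁻¹.
So P = 0.004063 / 1.391×10⁻⁸ = 292.2 kN.
σ_{aluminium} = P/A₂ = 292200/1975 = 147.9 MPa, compressive.

σ ≈ 148 MPa (compressive)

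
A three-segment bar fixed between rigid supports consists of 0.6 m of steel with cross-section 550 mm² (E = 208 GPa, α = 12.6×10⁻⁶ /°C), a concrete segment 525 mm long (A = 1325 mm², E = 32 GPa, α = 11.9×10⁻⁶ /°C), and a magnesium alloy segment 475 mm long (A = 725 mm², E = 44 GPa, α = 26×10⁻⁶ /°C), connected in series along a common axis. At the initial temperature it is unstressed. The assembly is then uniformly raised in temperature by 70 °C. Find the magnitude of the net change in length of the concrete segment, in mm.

|ΔL| ≈ 0.26 mm

If the supports were absent, the total length change would be Σ αᵢΔT Lᵢ = 12.6×10⁻⁶×70×600 + 11.9×10⁻⁶×70×525 + 26×10⁻⁶×70×475 = 1.831 mm.
The walls prevent any net length change, so an axial force P (same in every segment) develops. Compatibility: P · Σ Lᵢ/(AᵢEᵢ) = δ_free.
The series flexibility is Σ Lᵢ/(AᵢEᵢ) = 600/(550×208×10³) + 525/(1325×32×10³) + 475/(725×44×10³) = 3.252×10⁻⁵ mm/N.
Hence P = δ_free / Σ(L/AE) = 1.831/3.252×10⁻⁵ = 56.31 kN (compressive).
For the concrete segment, free thermal change = 11.9×10⁻⁶×70×525 = 0.4373 mm and elastic change from P = 56310×525/(1325×32×10³) = 0.6972 mm; these oppose, so the net change is 0.26 mm (segment shortens).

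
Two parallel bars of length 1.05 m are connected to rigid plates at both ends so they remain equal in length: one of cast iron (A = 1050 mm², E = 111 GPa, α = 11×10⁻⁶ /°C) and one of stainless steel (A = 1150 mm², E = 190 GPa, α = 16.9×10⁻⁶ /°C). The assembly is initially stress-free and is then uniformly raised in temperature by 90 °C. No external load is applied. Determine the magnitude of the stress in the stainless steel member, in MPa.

The stainless steel has the larger α, so on heating it would change length more than the cast iron if both were free. The rigid plates force a common final length, so the stainless steel is put into compression and the cast iron into tension, with equal and opposite forces P (no external load).
Setting the final lengths equal and cancelling L: (α₁ − α₂)ΔT = P/(A₁E₁) + P/(A₂E₂).
|α₁ − α₂|·ΔT = 5.9×10⁻⁶ × 90 = 0.000531.
1/(A₁E₁) + 1/(A₂E₂) = 1/(1050×111×10³) + 1/(1150×190×10³) = 1.316×10⁻⁸ N⁻¹.
So P = 0.000531 / 1.316×10⁻⁸ = 40.36 kN.
σ_{stainless steel} = P/A₂ = 40360/1150 = 35.1 MPa, compressive.

σ ≈ 35.1 MPa (compressive)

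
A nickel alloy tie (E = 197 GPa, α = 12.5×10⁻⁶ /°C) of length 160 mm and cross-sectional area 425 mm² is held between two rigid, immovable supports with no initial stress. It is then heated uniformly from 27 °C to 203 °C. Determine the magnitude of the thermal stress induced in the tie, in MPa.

σ ≈ 433 MPa (compressive)

Because both ends are immovable the net strain is zero, and the suppressed thermal strain is αΔT = 12.5×10⁻⁶ × 176 = 2200×10⁻⁶.
The stress required to suppress this strain is σ = Eε = 197×10³ × 2200×10⁻⁶ = 433.4 MPa, compressive since the tie is trying to expand.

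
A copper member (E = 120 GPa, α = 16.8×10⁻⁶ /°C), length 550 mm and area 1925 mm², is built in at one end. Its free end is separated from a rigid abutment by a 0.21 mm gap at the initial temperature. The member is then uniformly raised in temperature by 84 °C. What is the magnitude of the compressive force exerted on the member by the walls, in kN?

Free thermal elongation = αΔT L = 16.8×10⁻⁶ × 84 × 550 = 0.7762 mm.
After closing the 0.21 mm clearance, 0.7762 − 0.21 = 0.5662 mm of expansion remains to be suppressed by the wall.
That suppressed elongation corresponds to σ = E·Δ/L = 120×10³ × 0.5662/550 = 123.5 MPa.
Force on the wall = σA = 123.5 × 1925 mm² = 237.8 kN.

P ≈ 238 kN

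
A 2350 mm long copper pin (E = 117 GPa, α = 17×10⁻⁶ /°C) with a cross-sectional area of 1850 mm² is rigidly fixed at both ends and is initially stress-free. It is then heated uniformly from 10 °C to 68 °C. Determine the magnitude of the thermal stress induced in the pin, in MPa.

σ ≈ 115 MPa (compressive)

With length fixed, the mechanical strain must cancel the thermal strain αΔT = 17×10⁻⁶ × 58 = 986×10⁻⁶.
σ = EαΔT = 117×10³ × 17×10⁻⁶ × 58 = 115.4 MPa (compressive; the pin is trying to expand).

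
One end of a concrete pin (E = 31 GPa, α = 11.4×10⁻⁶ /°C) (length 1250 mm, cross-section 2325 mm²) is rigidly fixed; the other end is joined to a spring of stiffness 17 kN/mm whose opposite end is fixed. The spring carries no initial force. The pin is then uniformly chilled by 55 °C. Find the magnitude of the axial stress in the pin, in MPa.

σ ≈ 4.43 MPa (tensile)

If the spring were absent the pin would shorten by αΔT L = 11.4×10⁻⁶ × 55 × 1250 = 0.7837 mm.
With a force P in the spring, the elastic change of the pin is PL/(AE) and that of the spring is P/k; compatibility requires their sum to equal δ_free.
P [ L/(AE) + 1/k ] = δ_free → P [ 1250/(2325×31×10³) + 1/(17×10³) ] = 0.7837.
P = 0.7837 / 7.617×10⁻⁵ = 10290 N.
σ = P/A = 10290/2325 = 4.426 MPa.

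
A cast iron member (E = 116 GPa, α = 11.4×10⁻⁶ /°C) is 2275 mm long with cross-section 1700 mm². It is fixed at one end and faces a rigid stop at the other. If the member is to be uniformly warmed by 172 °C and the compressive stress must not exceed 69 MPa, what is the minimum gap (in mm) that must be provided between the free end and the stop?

g ≈ 3.11 mm

Free expansion if unrestrained: δ_free = αΔT L = 11.4×10⁻⁶ × 172 × 2275 = 4.461 mm.
At the allowable stress the elastic shortening the wall may impose is σL/E = 69 × 2275 / (116×10³) = 1.353 mm.
So the gap has to take up the difference, g_min = δ_free − σL/E = 4.461 − 1.353 = 3.108 mm.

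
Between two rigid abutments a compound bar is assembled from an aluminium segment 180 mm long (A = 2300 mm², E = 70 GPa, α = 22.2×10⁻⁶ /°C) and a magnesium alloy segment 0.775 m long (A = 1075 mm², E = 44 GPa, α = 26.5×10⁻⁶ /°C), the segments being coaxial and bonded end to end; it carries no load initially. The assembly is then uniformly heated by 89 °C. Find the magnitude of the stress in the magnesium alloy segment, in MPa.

σ ≈ 116 MPa (compressive)

With the walls removed the bar would change length by δ_free = Σ αᵢΔT Lᵢ = 22.2×10⁻⁶×89×180 + 26.5×10⁻⁶×89×775 = 2.183 mm.
The rigid supports impose zero overall length change; the single axial force P common to all segments must satisfy P Σ Lᵢ/(AᵢEᵢ) = δ_free.
The series flexibility is Σ Lᵢ/(AᵢEᵢ) = 180/(2300×70×10³) + 775/(1075×44×10³) = 1.75×10⁻⁵ mm/N.
P = 2.183 / 1.75×10⁻⁵ = 124800 N = 124.8 kN, compressive.
σ_{magnesium alloy} = P / A = 124800 / 1075 = 116 MPa.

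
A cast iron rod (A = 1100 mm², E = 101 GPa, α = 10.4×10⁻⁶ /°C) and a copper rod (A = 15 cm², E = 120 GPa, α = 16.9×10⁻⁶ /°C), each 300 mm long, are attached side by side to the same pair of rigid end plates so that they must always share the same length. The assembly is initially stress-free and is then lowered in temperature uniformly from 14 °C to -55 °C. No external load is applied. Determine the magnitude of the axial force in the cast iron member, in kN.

P ≈ 30.8 kN (compressive in the cast iron)

Equilibrium of a rigid end plate with no external load gives equal and opposite internal forces ±P in the two members. Since α_{copper} > α_{cast iron}, cooling drives the copper into tension and the cast iron into compression.
Compatibility of the two members (thermal + elastic change equal): (α₁ − α₂)ΔT = P·[1/(A₁E₁) + 1/(A₂E₂)].
|α₁ − α₂|·ΔT = 6.5×10⁻⁶ × 69 = 0.0004485.
1/(A₁E₁) + 1/(A₂E₂) = 1/(1100×101×10³) + 1/(1500×120×10³) = 1.456×10⁻⁸ N⁻¹.
So P = 0.0004485 / 1.456×10⁻⁸ = 30.81 kN.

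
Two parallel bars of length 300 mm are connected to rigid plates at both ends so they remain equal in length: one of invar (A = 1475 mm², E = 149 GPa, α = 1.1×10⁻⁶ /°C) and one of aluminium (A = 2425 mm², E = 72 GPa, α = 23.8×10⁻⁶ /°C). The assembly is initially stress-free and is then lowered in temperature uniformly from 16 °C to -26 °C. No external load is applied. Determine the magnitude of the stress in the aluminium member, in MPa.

σ ≈ 38.3 MPa (tensile)

Equilibrium of a rigid end plate with no external load gives equal and opposite internal forces ±P in the two members. Since α_{aluminium} > α_{invar}, cooling drives the aluminium into tension and the invar into compression.
Compatibility of the two members (thermal + elastic change equal): (α₁ − α₂)ΔT = P·[1/(A₁E₁) + 1/(A₂E₂)].
|α₁ − α₂|·ΔT = 22.7×10⁻⁶ × 42 = 0.0009534.
1/(A₁E₁) + 1/(A₂E₂) = 1/(1475×149×10³) + 1/(2425×72×10³) = 1.028×10⁻⁸ N⁻¹.
P = 0.0009534 / 1.028×10⁻⁸ = 92770 N = 92.77 kN.
σ_{aluminium} = P/A₂ = 92770/2425 = 38.25 MPa, tensile.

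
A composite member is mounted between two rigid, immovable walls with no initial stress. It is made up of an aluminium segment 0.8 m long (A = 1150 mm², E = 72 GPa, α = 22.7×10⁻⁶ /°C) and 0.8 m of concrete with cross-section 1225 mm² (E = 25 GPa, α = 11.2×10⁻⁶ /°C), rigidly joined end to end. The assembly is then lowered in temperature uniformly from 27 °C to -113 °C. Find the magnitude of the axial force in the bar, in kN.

P ≈ 106 kN (tensile)

With the walls removed the bar would change length by δ_free = Σ αᵢΔT Lᵢ = 22.7×10⁻⁶×140×800 + 11.2×10⁻⁶×140×800 = 3.797 mm.
Since the ends are fixed, an axial force P builds up, equal in every segment, with P · Σ Lᵢ/(AᵢEᵢ) = δ_free.
Σ Lᵢ/(AᵢEᵢ) = 800/(1150×72×10³) + 800/(1225×25×10³) = 3.578×10⁻⁵ mm/N.
So P = 3.797 / 3.578×10⁻⁵ = 106.1 kN, tensile.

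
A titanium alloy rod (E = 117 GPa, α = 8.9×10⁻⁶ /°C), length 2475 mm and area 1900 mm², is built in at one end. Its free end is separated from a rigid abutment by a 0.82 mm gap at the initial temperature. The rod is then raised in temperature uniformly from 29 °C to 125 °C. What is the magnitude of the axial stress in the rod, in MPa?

σ ≈ 61.2 MPa (compressive)

Free thermal elongation = αΔT L = 8.9×10⁻⁶ × 96 × 2475 = 2.115 mm.
This exceeds the 0.82 mm gap, so the wall pushes back. The portion of expansion that must be recovered elastically is δ_free − gap = 2.115 − 0.82 = 1.295 mm.
That suppressed elongation corresponds to σ = E·Δ/L = 117×10³ × 1.295/2475 = 61.2 MPa.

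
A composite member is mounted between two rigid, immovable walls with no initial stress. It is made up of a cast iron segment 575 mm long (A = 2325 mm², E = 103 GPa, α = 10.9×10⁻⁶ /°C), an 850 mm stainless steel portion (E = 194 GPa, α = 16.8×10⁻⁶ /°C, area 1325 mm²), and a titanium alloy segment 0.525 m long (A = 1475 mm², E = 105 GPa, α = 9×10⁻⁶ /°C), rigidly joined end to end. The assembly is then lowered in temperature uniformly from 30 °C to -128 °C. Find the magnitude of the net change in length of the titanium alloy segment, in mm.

|ΔL| ≈ 0.741 mm

With the walls removed the bar would change length by δ_free = Σ αᵢΔT Lᵢ = 10.9×10⁻⁶×158×575 + 16.8×10⁻⁶×158×850 + 9×10⁻⁶×158×525 = 3.993 mm.
Since the ends are fixed, an axial force P builds up, equal in every segment, with P · Σ Lᵢ/(AᵢEᵢ) = δ_free.
Σ Lᵢ/(AᵢEᵢ) = 575/(2325×103×10³) + 850/(1325×194×10³) + 525/(1475×105×10³) = 9.098×10⁻⁶ mm/N.
Hence P = δ_free / Σ(L/AE) = 3.993/9.098×10⁻⁶ = 438.9 kN (tensile).
For the titanium alloy segment, free thermal change = 9×10⁻⁶×158×525 = 0.7466 mm and elastic change from P = 438900×525/(1475×105×10³) = 1.488 mm; these oppose, so the net change is 0.741 mm (segment lengthens).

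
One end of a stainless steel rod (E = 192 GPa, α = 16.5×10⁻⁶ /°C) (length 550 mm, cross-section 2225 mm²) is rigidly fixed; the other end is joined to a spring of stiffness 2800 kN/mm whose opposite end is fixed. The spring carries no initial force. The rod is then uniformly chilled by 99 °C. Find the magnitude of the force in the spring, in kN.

P ≈ 546 kN

If the spring were absent the rod would shorten by αΔT L = 16.5×10⁻⁶ × 99 × 550 = 0.8984 mm.
Let P be the tensile force in the spring. The rod extends elastically by PL/(AE) and the spring stretches by P/k; together these equal δ_free.
So P = δ_free / [L/(AE) + 1/k] = 0.8984 / [ 550/(2225×192×10³) + 1/(2800×10³) ].
P = 0.8984 / 1.645×10⁻⁶ = 546300 N.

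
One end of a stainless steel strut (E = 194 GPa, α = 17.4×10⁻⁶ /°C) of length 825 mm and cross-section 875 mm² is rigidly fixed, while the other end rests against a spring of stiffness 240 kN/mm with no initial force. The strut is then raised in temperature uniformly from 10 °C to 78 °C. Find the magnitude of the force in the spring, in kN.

If the spring were absent the strut would lengthen by αΔT L = 17.4×10⁻⁶ × 68 × 825 = 0.9761 mm.
With a force P in the spring, the elastic change of the strut is PL/(AE) and that of the spring is P/k; compatibility requires their sum to equal δ_free.
So P = δ_free / [L/(AE) + 1/k] = 0.9761 / [ 825/(875×194×10³) + 1/(240×10³) ].
P = 0.9761 / 9.027×10⁻⁶ = 108100 N.

P ≈ 108 kN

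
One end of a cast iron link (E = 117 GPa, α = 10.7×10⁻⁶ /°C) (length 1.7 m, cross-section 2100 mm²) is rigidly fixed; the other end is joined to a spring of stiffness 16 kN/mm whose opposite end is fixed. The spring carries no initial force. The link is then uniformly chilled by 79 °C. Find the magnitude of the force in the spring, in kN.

P ≈ 20.7 kN

The unrestrained thermal change is αΔT L = 10.7×10⁻⁶ × 79 × 1700 = 1.437 mm.
Let P be the tensile force in the spring. The link extends elastically by PL/(AE) and the spring stretches by P/k; together these equal δ_free.
P [ L/(AE) + 1/k ] = δ_free → P [ 1700/(2100×117×10³) + 1/(16×10³) ] = 1.437.
P = 1.437 / 6.942×10⁻⁵ = 20700 N.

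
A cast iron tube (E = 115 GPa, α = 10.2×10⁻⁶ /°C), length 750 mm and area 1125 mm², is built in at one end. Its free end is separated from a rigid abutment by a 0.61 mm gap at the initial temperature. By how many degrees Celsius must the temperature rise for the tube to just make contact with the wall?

ΔT ≈ 79.7 °C

The gap closes when αΔT L = 0.61 mm, since the tube is still unstressed at that instant.
ΔT = 0.61 / (10.2×10⁻⁶ × 750) = 79.74 °C.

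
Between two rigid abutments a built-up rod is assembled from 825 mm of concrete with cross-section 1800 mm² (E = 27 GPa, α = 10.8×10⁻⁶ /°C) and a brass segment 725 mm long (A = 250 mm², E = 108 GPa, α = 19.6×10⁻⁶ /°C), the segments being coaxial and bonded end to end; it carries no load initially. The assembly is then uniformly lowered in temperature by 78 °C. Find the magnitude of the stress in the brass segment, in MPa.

σ ≈ 165 MPa (tensile)

With the walls removed the bar would change length by δ_free = Σ αᵢΔT Lᵢ = 10.8×10⁻⁶×78×825 + 19.6×10⁻⁶×78×725 = 1.803 mm.
The rigid supports impose zero overall length change; the single axial force P common to all segments must satisfy P Σ Lᵢ/(AᵢEᵢ) = δ_free.
Σ Lᵢ/(AᵢEᵢ) = 825/(1800×27×10³) + 725/(250×108×10³) = 4.383×10⁻⁵ mm/N.
P = 1.803 / 4.383×10⁻⁵ = 41150 N = 41.15 kN, tensile.
σ_{brass} = P / A = 41150 / 250 = 164.6 MPa.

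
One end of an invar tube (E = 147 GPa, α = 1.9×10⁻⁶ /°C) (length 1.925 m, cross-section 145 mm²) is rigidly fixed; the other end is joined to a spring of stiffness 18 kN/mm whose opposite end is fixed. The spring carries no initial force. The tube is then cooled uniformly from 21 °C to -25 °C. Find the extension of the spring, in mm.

Free thermal contraction: δ_free = αΔT L = 1.9×10⁻⁶ × 46 × 1925 = 0.1682 mm.
With a force P in the spring, the elastic change of the tube is PL/(AE) and that of the spring is P/k; compatibility requires their sum to equal δ_free.
P [ L/(AE) + 1/k ] = δ_free → P [ 1925/(145×147×10³) + 1/(18×10³) ] = 0.1682.
P = 0.1682 / 0.0001459 = 1153 N.
Spring extension = P/k = 1153/(18×10³) = 0.06408 mm.

δ ≈ 0.0641 mm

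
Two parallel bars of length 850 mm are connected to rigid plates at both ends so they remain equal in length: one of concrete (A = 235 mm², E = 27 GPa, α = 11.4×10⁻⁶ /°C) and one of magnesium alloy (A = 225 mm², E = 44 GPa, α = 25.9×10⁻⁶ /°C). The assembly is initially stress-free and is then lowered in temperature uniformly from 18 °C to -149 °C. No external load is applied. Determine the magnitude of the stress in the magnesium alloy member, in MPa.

σ ≈ 41.6 MPa (tensile)

The magnesium alloy has the larger α, so on cooling it would change length more than the concrete if both were free. The rigid plates force a common final length, so the magnesium alloy is put into tension and the concrete into compression, with equal and opposite forces P (no external load).
Compatibility of the two members (thermal + elastic change equal): (α₁ − α₂)ΔT = P·[1/(A₁E₁) + 1/(A₂E₂)].
|α₁ − α₂|·ΔT = 14.5×10⁻⁶ × 167 = 0.002421.
1/(A₁E₁) + 1/(A₂E₂) = 1/(235×27×10³) + 1/(225×44×10³) = 2.586×10⁻⁷ N⁻¹.
P = 0.002421 / 2.586×10⁻⁷ = 9363 N = 9.363 kN.
σ_{magnesium alloy} = P/A₂ = 9363/225 = 41.61 MPa, tensile.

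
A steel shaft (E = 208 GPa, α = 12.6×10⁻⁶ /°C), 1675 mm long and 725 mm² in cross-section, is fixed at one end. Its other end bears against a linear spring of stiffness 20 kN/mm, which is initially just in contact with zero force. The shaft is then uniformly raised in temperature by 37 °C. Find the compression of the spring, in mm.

If the spring were absent the shaft would lengthen by αΔT L = 12.6×10⁻⁶ × 37 × 1675 = 0.7809 mm.
With a force P in the spring, the elastic change of the shaft is PL/(AE) and that of the spring is P/k; compatibility requires their sum to equal δ_free.
P [ L/(AE) + 1/k ] = δ_free → P [ 1675/(725×208×10³) + 1/(20×10³) ] = 0.7809.
P = 0.7809 / 6.111×10⁻⁵ = 12780 N.
Spring compression = P/k = 12780/(20×10³) = 0.6389 mm.

δ ≈ 0.639 mm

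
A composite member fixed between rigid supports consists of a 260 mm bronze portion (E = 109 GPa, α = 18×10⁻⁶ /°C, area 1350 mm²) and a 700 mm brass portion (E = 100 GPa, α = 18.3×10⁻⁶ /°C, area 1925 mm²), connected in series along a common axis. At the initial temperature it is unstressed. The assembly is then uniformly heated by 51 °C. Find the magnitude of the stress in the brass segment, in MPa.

Free thermal expansion of the whole bar: Σ αᵢΔT Lᵢ = 18×10⁻⁶×51×260 + 18.3×10⁻⁶×51×700 = 0.892 mm.
Since the ends are fixed, an axial force P builds up, equal in every segment, with P · Σ Lᵢ/(AᵢEᵢ) = δ_free.
The series flexibility is Σ Lᵢ/(AᵢEᵢ) = 260/(1350×109×10³) + 700/(1925×100×10³) = 5.403×10⁻⁶ mm/N.
P = 0.892 / 5.403×10⁻⁶ = 165100 N = 165.1 kN, compressive.
σ_{brass} = P / A = 165100 / 1925 = 85.76 MPa.

σ ≈ 85.8 MPa (compressive)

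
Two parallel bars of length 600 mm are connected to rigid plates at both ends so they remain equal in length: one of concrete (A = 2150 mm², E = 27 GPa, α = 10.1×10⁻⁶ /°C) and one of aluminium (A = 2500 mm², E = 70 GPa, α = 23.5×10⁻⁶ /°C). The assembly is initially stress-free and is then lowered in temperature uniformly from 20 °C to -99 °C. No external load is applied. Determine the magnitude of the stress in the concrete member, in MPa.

σ ≈ 32.3 MPa (compressive)

Both members must finish at the same length. With the larger α, the aluminium tends to over-contract; the plates restrain it, putting the aluminium in tension and the concrete in compression. With no external load the two internal forces are equal and opposite, magnitude P.
Compatibility of the two members (thermal + elastic change equal): (α₁ − α₂)ΔT = P·[1/(A₁E₁) + 1/(A₂E₂)].
|α₁ − α₂|·ΔT = 13.4×10⁻⁶ × 119 = 0.001595.
1/(A₁E₁) + 1/(A₂E₂) = 1/(2150×27×10³) + 1/(2500×70×10³) = 2.294×10⁻⁸ N⁻¹.
P = 0.001595 / 2.294×10⁻⁸ = 69510 N = 69.51 kN.
σ_{concrete} = P/A₁ = 69510/2150 = 32.33 MPa, compressive.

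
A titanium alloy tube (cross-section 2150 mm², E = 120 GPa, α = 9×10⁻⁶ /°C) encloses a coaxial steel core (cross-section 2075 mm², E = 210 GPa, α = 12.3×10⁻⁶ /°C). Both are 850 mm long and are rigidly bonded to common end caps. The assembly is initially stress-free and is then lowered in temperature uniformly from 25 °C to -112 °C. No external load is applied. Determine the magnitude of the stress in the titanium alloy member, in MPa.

The steel has the larger α, so on cooling it would change length more than the titanium alloy if both were free. The rigid plates force a common final length, so the steel is put into tension and the titanium alloy into compression, with equal and opposite forces P (no external load).
Setting the final lengths equal and cancelling L: (α₁ − α₂)ΔT = P/(A₁E₁) + P/(A₂E₂).
|α₁ − α₂|·ΔT = 3.3×10⁻⁶ × 137 = 0.0004521.
1/(A₁E₁) + 1/(A₂E₂) = 1/(2150×120×10³) + 1/(2075×210×10³) = 6.171×10⁻⁹ N⁻¹.
P = 0.0004521 / 6.171×10⁻⁹ = 73260 N = 73.26 kN.
σ_{titanium alloy} = P/A₁ = 73260/2150 = 34.08 MPa, compressive.

σ ≈ 34.1 MPa (compressive)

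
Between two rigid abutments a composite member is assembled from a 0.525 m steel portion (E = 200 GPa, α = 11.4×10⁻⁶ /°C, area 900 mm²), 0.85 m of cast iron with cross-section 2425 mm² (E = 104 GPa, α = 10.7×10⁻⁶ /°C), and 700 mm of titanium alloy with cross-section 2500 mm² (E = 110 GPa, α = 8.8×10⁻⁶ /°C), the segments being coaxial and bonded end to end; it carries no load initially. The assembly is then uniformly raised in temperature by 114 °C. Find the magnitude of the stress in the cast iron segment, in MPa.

σ ≈ 113 MPa (compressive)

Free thermal expansion of the whole bar: Σ αᵢΔT Lᵢ = 11.4×10⁻⁶×114×525 + 10.7×10⁻⁶×114×850 + 8.8×10⁻⁶×114×700 = 2.421 mm.
The walls prevent any net length change, so an axial force P (same in every segment) develops. Compatibility: P · Σ Lᵢ/(AᵢEᵢ) = δ_free.
Σ Lᵢ/(AᵢEᵢ) = 525/(900×200×10³) + 850/(2425×104×10³) + 700/(2500×110×10³) = 8.832×10⁻⁶ mm/N.
So P = 2.421 / 8.832×10⁻⁶ = 274.1 kN, compressive.
σ_{cast iron} = P / A = 274100 / 2425 = 113 MPa.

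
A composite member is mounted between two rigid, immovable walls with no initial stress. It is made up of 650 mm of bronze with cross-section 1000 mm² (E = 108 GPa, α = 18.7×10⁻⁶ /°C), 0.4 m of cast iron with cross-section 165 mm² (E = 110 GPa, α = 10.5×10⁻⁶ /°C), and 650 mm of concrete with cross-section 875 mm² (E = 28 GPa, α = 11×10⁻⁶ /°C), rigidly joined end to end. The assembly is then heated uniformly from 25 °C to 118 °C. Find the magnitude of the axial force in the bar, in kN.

With the walls removed the bar would change length by δ_free = Σ αᵢΔT Lᵢ = 18.7×10⁻⁶×93×650 + 10.5×10⁻⁶×93×400 + 11×10⁻⁶×93×650 = 2.186 mm.
Since the ends are fixed, an axial force P builds up, equal in every segment, with P · Σ Lᵢ/(AᵢEᵢ) = δ_free.
Σ Lᵢ/(AᵢEᵢ) = 650/(1000×108×10³) + 400/(165×110×10³) + 650/(875×28×10³) = 5.459×10⁻⁵ mm/N.
So P = 2.186 / 5.459×10⁻⁵ = 40.05 kN, compressive.

P ≈ 40 kN (compressive)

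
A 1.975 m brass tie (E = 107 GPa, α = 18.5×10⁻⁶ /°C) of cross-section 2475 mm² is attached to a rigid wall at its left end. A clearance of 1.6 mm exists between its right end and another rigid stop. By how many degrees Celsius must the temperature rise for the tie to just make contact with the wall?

Contact occurs when the free expansion equals the gap: αΔT L = 1.6 mm.
So ΔT = g/(αL) = 1.6/(18.5×10⁻⁶ × 1975) = 43.79 °C.

ΔT ≈ 43.8 °C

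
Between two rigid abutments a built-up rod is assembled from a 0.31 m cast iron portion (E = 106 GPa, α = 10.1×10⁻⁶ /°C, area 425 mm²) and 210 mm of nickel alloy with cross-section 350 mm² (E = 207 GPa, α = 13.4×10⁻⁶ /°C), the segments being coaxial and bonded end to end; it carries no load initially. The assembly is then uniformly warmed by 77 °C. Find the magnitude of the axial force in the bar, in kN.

If the supports were absent, the total length change would be Σ αᵢΔT Lᵢ = 10.1×10⁻⁶×77×310 + 13.4×10⁻⁶×77×210 = 0.4578 mm.
The walls prevent any net length change, so an axial force P (same in every segment) develops. Compatibility: P · Σ Lᵢ/(AᵢEᵢ) = δ_free.
Σ Lᵢ/(AᵢEᵢ) = 310/(425×106×10³) + 210/(350×207×10³) = 9.78×10⁻⁶ mm/N.
Hence P = δ_free / Σ(L/AE) = 0.4578/9.78×10⁻⁶ = 46.81 kN (compressive).

P ≈ 46.8 kN (compressive)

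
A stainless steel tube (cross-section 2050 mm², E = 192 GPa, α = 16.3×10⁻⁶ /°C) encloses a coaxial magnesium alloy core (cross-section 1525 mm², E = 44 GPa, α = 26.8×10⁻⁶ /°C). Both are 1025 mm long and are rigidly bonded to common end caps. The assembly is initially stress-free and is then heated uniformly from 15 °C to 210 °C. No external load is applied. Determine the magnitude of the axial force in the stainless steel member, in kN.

P ≈ 117 kN (tensile in the stainless steel)

Both members must finish at the same length. With the larger α, the magnesium alloy tends to over-expand; the plates restrain it, putting the magnesium alloy in compression and the stainless steel in tension. With no external load the two internal forces are equal and opposite, magnitude P.
Setting the final lengths equal and cancelling L: (α₁ − α₂)ΔT = P/(A₁E₁) + P/(A₂E₂).
|α₁ − α₂|·ΔT = 10.5×10⁻⁶ × 195 = 0.002047.
1/(A₁E₁) + 1/(A₂E₂) = 1/(2050×192×10³) + 1/(1525×44×10³) = 1.744×10⁻⁸ N⁻¹.
P = 0.002047 / 1.744×10⁻⁸ = 117400 N = 117.4 kN.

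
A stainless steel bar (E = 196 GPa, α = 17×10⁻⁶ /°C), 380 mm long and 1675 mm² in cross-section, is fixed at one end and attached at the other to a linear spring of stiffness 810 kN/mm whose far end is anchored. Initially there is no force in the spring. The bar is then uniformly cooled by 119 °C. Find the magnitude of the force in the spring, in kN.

P ≈ 321 kN

Free thermal contraction: δ_free = αΔT L = 17×10⁻⁶ × 119 × 380 = 0.7687 mm.
Let P be the tensile force in the spring. The bar extends elastically by PL/(AE) and the spring stretches by P/k; together these equal δ_free.
P [ L/(AE) + 1/k ] = δ_free → P [ 380/(1675×196×10³) + 1/(810×10³) ] = 0.7687.
P = 0.7687 / 2.392×10⁻⁶ = 321400 N.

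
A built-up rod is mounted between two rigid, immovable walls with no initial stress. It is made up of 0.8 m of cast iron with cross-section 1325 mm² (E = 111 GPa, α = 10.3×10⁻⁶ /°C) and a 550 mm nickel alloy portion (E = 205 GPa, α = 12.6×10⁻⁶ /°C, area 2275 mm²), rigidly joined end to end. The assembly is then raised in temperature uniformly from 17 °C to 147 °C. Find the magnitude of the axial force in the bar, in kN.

P ≈ 298 kN (compressive)

Free thermal expansion of the whole bar: Σ αᵢΔT Lᵢ = 10.3×10⁻⁶×130×800 + 12.6×10⁻⁶×130×550 = 1.972 mm.
The walls prevent any net length change, so an axial force P (same in every segment) develops. Compatibility: P · Σ Lᵢ/(AᵢEᵢ) = δ_free.
Σ Lᵢ/(AᵢEᵢ) = 800/(1325×111×10³) + 550/(2275×205×10³) = 6.619×10⁻⁶ mm/N.
So P = 1.972 / 6.619×10⁻⁶ = 298 kN, compressive.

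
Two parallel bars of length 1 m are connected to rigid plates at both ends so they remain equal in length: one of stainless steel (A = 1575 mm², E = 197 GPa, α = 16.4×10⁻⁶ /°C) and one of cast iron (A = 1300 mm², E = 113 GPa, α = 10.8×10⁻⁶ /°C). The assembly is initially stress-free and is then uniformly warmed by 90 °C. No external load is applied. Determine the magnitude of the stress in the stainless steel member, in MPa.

Both members must finish at the same length. With the larger α, the stainless steel tends to over-expand; the plates restrain it, putting the stainless steel in compression and the cast iron in tension. With no external load the two internal forces are equal and opposite, magnitude P.
Equating the net (thermal + elastic) strains gives |α₁ − α₂|·ΔT = P·[1/(A₁E₁) + 1/(A₂E₂)].
|α₁ − α₂|·ΔT = 5.6×10⁻⁶ × 90 = 0.000504.
1/(A₁E₁) + 1/(A₂E₂) = 1/(1575×197×10³) + 1/(1300×113×10³) = 1.003×10⁻⁸ N⁻¹.
P = 0.000504 / 1.003×10⁻⁸ = 50250 N = 50.25 kN.
σ_{stainless steel} = P/A₁ = 50250/1575 = 31.9 MPa, compressive.

σ ≈ 31.9 MPa (compressive)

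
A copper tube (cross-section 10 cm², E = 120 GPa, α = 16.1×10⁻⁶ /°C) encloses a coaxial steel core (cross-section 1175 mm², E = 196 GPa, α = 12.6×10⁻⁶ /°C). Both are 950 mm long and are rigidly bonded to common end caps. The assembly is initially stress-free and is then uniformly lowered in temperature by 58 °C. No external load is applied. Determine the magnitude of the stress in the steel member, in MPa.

Both members must finish at the same length. With the larger α, the copper tends to over-contract; the plates restrain it, putting the copper in tension and the steel in compression. With no external load the two internal forces are equal and opposite, magnitude P.
Equating the net (thermal + elastic) strains gives |α₁ − α₂|·ΔT = P·[1/(A₁E₁) + 1/(A₂E₂)].
|α₁ − α₂|·ΔT = 3.5×10⁻⁶ × 58 = 0.000203.
1/(A₁E₁) + 1/(A₂E₂) = 1/(1000×120×10³) + 1/(1175×196×10³) = 1.268×10⁻⁸ N⁻¹.
So P = 0.000203 / 1.268×10⁻⁸ = 16.02 kN.
σ_{steel} = P/A₂ = 16020/1175 = 13.63 MPa, compressive.

σ ≈ 13.6 MPa (compressive)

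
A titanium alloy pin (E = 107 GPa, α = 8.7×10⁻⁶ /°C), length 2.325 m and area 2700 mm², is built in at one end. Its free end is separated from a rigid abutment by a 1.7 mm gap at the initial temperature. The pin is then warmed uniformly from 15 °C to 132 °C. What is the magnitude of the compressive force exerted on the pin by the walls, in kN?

P ≈ 82.8 kN

If the wall were absent the pin would grow by αΔT L = 8.7×10⁻⁶ × 117 × 2325 = 2.367 mm.
The gap closes (δ_free > 1.7 mm) and the wall then resists a further 2.367 − 1.7 = 0.6666 mm of expansion.
So σ = E(δ_free − g)/L = 107×10³ × 0.6666/2325 = 30.68 MPa.
P = σA = 30.68 × 2700 = 82.83 kN.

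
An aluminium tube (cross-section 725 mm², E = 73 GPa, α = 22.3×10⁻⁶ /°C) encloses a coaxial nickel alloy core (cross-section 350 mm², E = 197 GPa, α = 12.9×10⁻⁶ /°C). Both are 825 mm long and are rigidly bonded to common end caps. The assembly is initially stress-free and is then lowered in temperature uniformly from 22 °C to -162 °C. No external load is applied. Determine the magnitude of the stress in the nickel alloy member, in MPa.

Equilibrium of a rigid end plate with no external load gives equal and opposite internal forces ±P in the two members. Since α_{aluminium} > α_{nickel alloy}, cooling drives the aluminium into tension and the nickel alloy into compression.
Equating the net (thermal + elastic) strains gives |α₁ − α₂|·ΔT = P·[1/(A₁E₁) + 1/(A₂E₂)].
|α₁ − α₂|·ΔT = 9.4×10⁻⁶ × 184 = 0.00173.
1/(A₁E₁) + 1/(A₂E₂) = 1/(725×73×10³) + 1/(350×197×10³) = 3.34×10⁻⁸ N⁻¹.
So P = 0.00173 / 3.34×10⁻⁸ = 51.79 kN.
σ_{nickel alloy} = P/A₂ = 51790/350 = 148 MPa, compressive.

σ ≈ 148 MPa (compressive)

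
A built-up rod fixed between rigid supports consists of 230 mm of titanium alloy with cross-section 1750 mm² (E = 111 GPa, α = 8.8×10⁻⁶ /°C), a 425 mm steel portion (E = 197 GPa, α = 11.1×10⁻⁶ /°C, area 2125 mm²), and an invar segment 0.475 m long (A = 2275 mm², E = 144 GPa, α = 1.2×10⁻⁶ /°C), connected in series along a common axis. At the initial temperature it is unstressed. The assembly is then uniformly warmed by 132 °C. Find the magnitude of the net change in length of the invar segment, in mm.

If the supports were absent, the total length change would be Σ αᵢΔT Lᵢ = 8.8×10⁻⁶×132×230 + 11.1×10⁻⁶×132×425 + 1.2×10⁻⁶×132×475 = 0.9651 mm.
The rigid supports impose zero overall length change; the single axial force P common to all segments must satisfy P Σ Lᵢ/(AᵢEᵢ) = δ_free.
The series flexibility is Σ Lᵢ/(AᵢEᵢ) = 230/(1750×111×10³) + 425/(2125×197×10³) + 475/(2275×144×10³) = 3.649×10⁻⁶ mm/N.
Hence P = δ_free / Σ(L/AE) = 0.9651/3.649×10⁻⁶ = 264.5 kN (compressive).
For the invar segment, free thermal change = 1.2×10⁻⁶×132×475 = 0.07524 mm and elastic change from P = 264500×475/(2275×144×10³) = 0.3835 mm; these oppose, so the net change is 0.308 mm (segment shortens).

|ΔL| ≈ 0.308 mm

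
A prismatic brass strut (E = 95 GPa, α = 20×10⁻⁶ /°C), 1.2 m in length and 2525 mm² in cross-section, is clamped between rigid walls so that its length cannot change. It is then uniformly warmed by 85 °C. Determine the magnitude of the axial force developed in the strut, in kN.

P ≈ 408 kN (compressive)

Full restraint means ε = 0, so the stress is σ = EαΔT = 95×10³ × 20×10⁻⁶ × 85 = 161.5 MPa.
Then P = σA = 161.5 × 2525 mm² = 407.8 kN, compressive.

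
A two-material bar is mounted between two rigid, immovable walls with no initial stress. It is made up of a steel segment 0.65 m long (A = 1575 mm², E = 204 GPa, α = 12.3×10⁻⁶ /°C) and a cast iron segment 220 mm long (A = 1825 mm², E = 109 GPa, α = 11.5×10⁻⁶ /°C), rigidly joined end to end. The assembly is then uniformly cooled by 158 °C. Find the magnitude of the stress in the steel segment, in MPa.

σ ≈ 337 MPa (tensile)

If the supports were absent, the total length change would be Σ αᵢΔT Lᵢ = 12.3×10⁻⁶×158×650 + 11.5×10⁻⁶×158×220 = 1.663 mm.
The rigid supports impose zero overall length change; the single axial force P common to all segments must satisfy P Σ Lᵢ/(AᵢEᵢ) = δ_free.
The series flexibility is Σ Lᵢ/(AᵢEᵢ) = 650/(1575×204×10³) + 220/(1825×109×10³) = 3.129×10⁻⁶ mm/N.
P = 1.663 / 3.129×10⁻⁶ = 531500 N = 531.5 kN, tensile.
σ_{steel} = P / A = 531500 / 1575 = 337.4 MPa.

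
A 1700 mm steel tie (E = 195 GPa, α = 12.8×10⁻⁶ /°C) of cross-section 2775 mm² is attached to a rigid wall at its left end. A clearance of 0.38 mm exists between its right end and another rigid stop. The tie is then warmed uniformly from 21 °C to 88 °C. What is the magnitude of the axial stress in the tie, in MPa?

Free thermal elongation = αΔT L = 12.8×10⁻⁶ × 67 × 1700 = 1.458 mm.
After closing the 0.38 mm clearance, 1.458 − 0.38 = 1.078 mm of expansion remains to be suppressed by the wall.
That suppressed elongation corresponds to σ = E·Δ/L = 195×10³ × 1.078/1700 = 123.6 MPa.

σ ≈ 124 MPa (compressive)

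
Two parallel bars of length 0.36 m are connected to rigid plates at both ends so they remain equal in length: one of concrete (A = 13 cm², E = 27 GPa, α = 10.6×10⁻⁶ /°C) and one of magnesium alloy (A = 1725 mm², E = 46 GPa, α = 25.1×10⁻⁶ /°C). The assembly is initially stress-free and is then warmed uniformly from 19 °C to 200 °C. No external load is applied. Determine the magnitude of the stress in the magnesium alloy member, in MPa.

σ ≈ 37 MPa (compressive)

Equilibrium of a rigid end plate with no external load gives equal and opposite internal forces ±P in the two members. Since α_{magnesium alloy} > α_{concrete}, heating drives the magnesium alloy into compression and the concrete into tension.
Equating the net (thermal + elastic) strains gives |α₁ − α₂|·ΔT = P·[1/(A₁E₁) + 1/(A₂E₂)].
|α₁ − α₂|·ΔT = 14.5×10⁻⁶ × 181 = 0.002625.
1/(A₁E₁) + 1/(A₂E₂) = 1/(1300×27×10³) + 1/(1725×46×10³) = 4.109×10⁻⁸ N⁻¹.
So P = 0.002625 / 4.109×10⁻⁸ = 63.87 kN.
σ_{magnesium alloy} = P/A₂ = 63870/1725 = 37.03 MPa, compressive.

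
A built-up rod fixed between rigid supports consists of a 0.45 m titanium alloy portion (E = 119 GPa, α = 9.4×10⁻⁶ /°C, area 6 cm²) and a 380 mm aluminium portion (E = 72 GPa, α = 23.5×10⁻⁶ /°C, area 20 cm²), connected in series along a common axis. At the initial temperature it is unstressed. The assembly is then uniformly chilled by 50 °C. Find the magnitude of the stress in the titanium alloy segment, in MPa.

With the walls removed the bar would change length by δ_free = Σ αᵢΔT Lᵢ = 9.4×10⁻⁶×50×450 + 23.5×10⁻⁶×50×380 = 0.658 mm.
The rigid supports impose zero overall length change; the single axial force P common to all segments must satisfy P Σ Lᵢ/(AᵢEᵢ) = δ_free.
Σ Lᵢ/(AᵢEᵢ) = 450/(600×119×10³) + 380/(2000×72×10³) = 8.941×10⁻⁶ mm/N.
P = 0.658 / 8.941×10⁻⁶ = 73590 N = 73.59 kN, tensile.
σ_{titanium alloy} = P / A = 73590 / 600 = 122.7 MPa.

σ ≈ 123 MPa (tensile)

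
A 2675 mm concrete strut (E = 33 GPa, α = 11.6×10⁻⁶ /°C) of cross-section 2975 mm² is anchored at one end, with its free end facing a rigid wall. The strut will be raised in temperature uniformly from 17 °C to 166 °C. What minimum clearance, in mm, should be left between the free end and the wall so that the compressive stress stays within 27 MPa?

With no wall the strut would lengthen by αΔT L = 11.6×10⁻⁶ × 149 × 2675 = 4.623 mm.
A stress of 27 MPa corresponds to the wall pushing the strut back by σL/E = 27×2675/(33×10³) = 2.189 mm.
So the gap has to take up the difference, g_min = δ_free − σL/E = 4.623 − 2.189 = 2.435 mm.

g ≈ 2.43 mm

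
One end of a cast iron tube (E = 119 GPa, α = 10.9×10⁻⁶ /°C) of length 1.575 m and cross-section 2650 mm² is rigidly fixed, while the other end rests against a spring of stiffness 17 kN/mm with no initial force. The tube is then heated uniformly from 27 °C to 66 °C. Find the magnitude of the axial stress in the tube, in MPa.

σ ≈ 3.96 MPa (compressive)

The unrestrained thermal change is αΔT L = 10.9×10⁻⁶ × 39 × 1575 = 0.6695 mm.
Let P be the compressive force at the spring. The tube shortens elastically by PL/(AE) and the spring compresses by P/k; together these equal δ_free.
P [ L/(AE) + 1/k ] = δ_free → P [ 1575/(2650×119×10³) + 1/(17×10³) ] = 0.6695.
P = 0.6695 / 6.382×10⁻⁵ = 10490 N.
σ = P/A = 10490/2650 = 3.959 MPa.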